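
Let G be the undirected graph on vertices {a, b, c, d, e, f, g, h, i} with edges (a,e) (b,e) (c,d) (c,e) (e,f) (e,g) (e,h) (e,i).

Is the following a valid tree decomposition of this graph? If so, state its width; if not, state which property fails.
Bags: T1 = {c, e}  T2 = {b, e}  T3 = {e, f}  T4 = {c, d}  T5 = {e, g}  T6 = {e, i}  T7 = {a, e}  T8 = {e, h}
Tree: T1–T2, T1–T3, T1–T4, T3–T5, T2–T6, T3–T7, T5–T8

Every vertex of G appears in some bag (union = {a, b, c, d, e, f, g, h, i}); every edge is covered by a bag; and for each vertex v the set of bags containing v is connected in the bag tree. The decomposition is therefore valid. The largest bag has 2 vertices, so the width is 1.

Yes; width 1.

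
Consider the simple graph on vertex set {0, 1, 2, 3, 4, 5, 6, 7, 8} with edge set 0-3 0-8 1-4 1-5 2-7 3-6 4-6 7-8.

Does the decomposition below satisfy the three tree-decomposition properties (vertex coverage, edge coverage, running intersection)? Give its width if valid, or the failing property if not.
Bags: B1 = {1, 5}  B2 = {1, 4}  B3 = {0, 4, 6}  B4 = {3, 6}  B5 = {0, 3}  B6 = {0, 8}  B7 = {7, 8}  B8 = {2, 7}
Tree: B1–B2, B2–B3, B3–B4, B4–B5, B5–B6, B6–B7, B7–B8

No — bags containing vertex 0 are not connected in the tree.

A tree decomposition must satisfy three properties: every vertex lies in some bag; for every edge, both endpoints lie together in some bag; and for every vertex, the bags containing it form a connected subtree. Here bags containing vertex 0 are not connected in the tree, so the decomposition is invalid.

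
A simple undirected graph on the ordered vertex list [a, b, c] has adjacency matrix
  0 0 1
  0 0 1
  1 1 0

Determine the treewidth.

1

A width-1 tree decomposition is:
Bags: B1 = {a, c}  B2 = {b, c}
Tree: B1–B2
Each bag holds 2 vertices, so the decomposition has width 1, which upper-bounds the treewidth. Since G has at least one edge (e.g. a–c), it is not an edgeless graph, so tw(G) ≥ 1. Combining the bounds, tw(G) = 1.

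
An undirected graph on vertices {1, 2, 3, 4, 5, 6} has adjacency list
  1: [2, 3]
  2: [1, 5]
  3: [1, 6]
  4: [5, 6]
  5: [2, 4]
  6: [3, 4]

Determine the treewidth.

2

A width-2 tree decomposition is:
Bags: B1 = {1, 3, 6}  B2 = {1, 4, 6}  B3 = {1, 4, 5}  B4 = {1, 2, 5}
Tree: B1–B2, B2–B3, B3–B4
The largest bag has 3 vertices, giving width 2; this decomposition certifies tw(G) ≤ 2. The edges 1–3–6–4–5–2–1 form a cycle, so G is not a tree and its treewidth is at least 2. Therefore the treewidth is 2.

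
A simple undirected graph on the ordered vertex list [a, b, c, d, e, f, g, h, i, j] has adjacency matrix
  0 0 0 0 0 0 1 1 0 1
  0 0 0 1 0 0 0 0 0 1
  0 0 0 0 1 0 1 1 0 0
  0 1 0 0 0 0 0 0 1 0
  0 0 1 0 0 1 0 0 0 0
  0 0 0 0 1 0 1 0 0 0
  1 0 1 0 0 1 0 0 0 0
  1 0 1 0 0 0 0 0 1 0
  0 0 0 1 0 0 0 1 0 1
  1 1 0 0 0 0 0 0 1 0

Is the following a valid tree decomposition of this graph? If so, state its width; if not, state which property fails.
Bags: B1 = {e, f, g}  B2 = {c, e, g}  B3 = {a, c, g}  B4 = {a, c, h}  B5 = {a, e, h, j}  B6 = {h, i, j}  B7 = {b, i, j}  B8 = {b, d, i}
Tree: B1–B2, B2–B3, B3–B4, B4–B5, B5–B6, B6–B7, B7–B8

No — bags containing vertex e are not connected in the tree.

A tree decomposition must satisfy three properties: every vertex lies in some bag; for every edge, both endpoints lie together in some bag; and for every vertex, the bags containing it form a connected subtree. Here bags containing vertex e are not connected in the tree, so the decomposition is invalid.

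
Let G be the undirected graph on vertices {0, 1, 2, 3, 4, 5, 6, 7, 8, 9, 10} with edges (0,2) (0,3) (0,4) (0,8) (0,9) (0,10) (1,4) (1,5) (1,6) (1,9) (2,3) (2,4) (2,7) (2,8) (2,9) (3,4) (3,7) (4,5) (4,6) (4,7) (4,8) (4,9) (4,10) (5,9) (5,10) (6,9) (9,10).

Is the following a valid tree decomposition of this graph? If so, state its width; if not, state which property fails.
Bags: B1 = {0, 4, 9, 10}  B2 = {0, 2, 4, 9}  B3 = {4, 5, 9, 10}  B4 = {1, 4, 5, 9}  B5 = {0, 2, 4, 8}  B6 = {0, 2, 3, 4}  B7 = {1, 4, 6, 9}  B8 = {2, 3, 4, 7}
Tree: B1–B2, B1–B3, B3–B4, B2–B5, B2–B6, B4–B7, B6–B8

Checking the three conditions: (i) the bags cover all of {0, 1, 2, 3, 4, 5, 6, 7, 8, 9, 10}; (ii) for each edge, some bag contains both endpoints; (iii) the bags containing any fixed vertex form a subtree. All hold, so the decomposition is valid with width 4 − 1 = 3.

Yes; width 3.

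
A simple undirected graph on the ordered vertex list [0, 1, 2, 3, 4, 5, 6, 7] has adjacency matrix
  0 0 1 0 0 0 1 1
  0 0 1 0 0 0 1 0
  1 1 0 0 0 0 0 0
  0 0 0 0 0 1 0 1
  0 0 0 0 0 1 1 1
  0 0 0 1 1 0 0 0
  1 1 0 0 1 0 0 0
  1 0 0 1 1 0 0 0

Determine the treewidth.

A width-2 tree decomposition is:
Bags: B1 = {3, 5, 7}  B2 = {4, 5, 7}  B3 = {0, 4, 7}  B4 = {0, 4, 6}  B5 = {0, 2, 6}  B6 = {1, 2, 6}
Tree: B1–B2, B2–B3, B3–B4, B4–B5, B5–B6
Every bag has size at most 3, so the width is 3 − 1 = 2 and tw(G) ≤ 2. Since 3–5–4–7–3 is a cycle in G, G is not acyclic. Forests are exactly the graphs of treewidth ≤ 1, so tw(G) ≥ 2. Therefore the treewidth is 2.

2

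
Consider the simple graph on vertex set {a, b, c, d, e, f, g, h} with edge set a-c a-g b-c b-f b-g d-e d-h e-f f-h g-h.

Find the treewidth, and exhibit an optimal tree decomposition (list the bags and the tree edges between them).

Every bag has size at most 3, so the width is 3 − 1 = 2 and tw(G) ≤ 2. The edges d–e–f–h–d form a cycle, so G is not a tree and its treewidth is at least 2. Hence tw(G) = 2 exactly.

Treewidth 2.
One optimal decomposition is:
Bags: B1 = {d, e, h}  B2 = {e, f, h}  B3 = {f, g, h}  B4 = {b, f, g}  B5 = {a, b, g}  B6 = {a, b, c}
Tree: B1–B2, B2–B3, B3–B4, B4–B5, B5–B6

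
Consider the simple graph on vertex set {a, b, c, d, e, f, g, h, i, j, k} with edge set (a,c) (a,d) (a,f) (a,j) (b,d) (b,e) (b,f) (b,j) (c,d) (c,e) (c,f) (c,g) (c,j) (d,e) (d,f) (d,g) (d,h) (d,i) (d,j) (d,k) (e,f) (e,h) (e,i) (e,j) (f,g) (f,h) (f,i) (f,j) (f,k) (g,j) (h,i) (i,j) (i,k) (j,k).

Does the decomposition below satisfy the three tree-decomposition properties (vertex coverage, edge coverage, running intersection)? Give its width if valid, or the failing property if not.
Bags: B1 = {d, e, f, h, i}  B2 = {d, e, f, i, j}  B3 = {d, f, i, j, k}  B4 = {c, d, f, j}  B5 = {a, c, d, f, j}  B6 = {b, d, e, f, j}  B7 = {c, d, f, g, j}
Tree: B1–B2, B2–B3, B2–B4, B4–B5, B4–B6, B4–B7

A tree decomposition must satisfy three properties: every vertex lies in some bag; for every edge, both endpoints lie together in some bag; and for every vertex, the bags containing it form a connected subtree. Here edge (e,c) lies in no bag, so the decomposition is invalid.

No — edge (e,c) lies in no bag.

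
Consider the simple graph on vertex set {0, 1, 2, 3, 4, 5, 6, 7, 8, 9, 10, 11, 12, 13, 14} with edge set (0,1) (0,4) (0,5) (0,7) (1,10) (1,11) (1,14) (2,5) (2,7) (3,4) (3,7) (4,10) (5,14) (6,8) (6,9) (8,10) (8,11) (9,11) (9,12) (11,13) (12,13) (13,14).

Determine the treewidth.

3

A width-3 tree decomposition is:
Bags: B1 = {2, 3, 5, 7}  B2 = {0, 3, 5, 7}  B3 = {0, 3, 4, 5}  B4 = {0, 4, 5, 14}  B5 = {0, 1, 4, 14}  B6 = {1, 4, 10, 14}  B7 = {1, 10, 13, 14}  B8 = {1, 10, 11, 13}  B9 = {8, 10, 11, 13}  B10 = {8, 11, 12, 13}  B11 = {8, 9, 11, 12}  B12 = {6, 8, 9, 12}
Tree: B1–B2, B2–B3, B3–B4, B4–B5, B5–B6, B6–B7, B7–B8, B8–B9, B9–B10, B10–B11, B11–B12
Every bag has size at most 4, so the width is 4 − 1 = 3 and tw(G) ≤ 3. For the lower bound: the 4 vertex sets {2,3,7}, {5}, {0}, {1,4,10,14} are disjoint, each induces a connected subgraph, and every pair is joined by at least one edge of G. Contracting each set to a single vertex therefore yields K_{4} as a minor, and since treewidth is minor-monotone, tw(G) ≥ tw(K_{4}) = 3. Hence tw(G) = 3 exactly.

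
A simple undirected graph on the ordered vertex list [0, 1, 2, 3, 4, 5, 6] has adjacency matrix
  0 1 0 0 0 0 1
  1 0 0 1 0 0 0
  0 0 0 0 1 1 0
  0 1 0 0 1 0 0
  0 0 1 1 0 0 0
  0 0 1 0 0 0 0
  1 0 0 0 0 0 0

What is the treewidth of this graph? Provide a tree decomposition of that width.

Treewidth 1.
One optimal decomposition is:
Bags: B1 = {0, 6}  B2 = {0, 1}  B3 = {1, 3}  B4 = {3, 4}  B5 = {2, 4}  B6 = {2, 5}
Tree: B1–B2, B2–B3, B3–B4, B4–B5, B5–B6

Every bag has size at most 2, so the width is 2 − 1 = 1 and tw(G) ≤ 1. G has an edge, so its treewidth is at least 1. Combining the bounds, tw(G) = 1.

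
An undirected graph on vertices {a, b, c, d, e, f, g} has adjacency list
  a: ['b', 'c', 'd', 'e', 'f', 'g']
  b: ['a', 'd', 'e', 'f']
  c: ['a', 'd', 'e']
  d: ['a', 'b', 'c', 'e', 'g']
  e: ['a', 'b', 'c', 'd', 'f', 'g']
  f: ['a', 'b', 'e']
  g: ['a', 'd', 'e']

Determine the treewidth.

3

A width-3 tree decomposition is:
Bags: B1 = {a, b, e, f}  B2 = {a, b, d, e}  B3 = {a, d, e, g}  B4 = {a, c, d, e}
Tree: B1–B2, B2–B3, B3–B4
Every bag has size at most 4, so the width is 4 − 1 = 3 and tw(G) ≤ 3. Conversely, {a, d, e, g} is a clique of size 4, and the vertices of any clique must share a bag in every tree decomposition; so some bag has ≥ 4 vertices and tw(G) ≥ 3. The upper and lower bounds meet at 3, so that is the treewidth.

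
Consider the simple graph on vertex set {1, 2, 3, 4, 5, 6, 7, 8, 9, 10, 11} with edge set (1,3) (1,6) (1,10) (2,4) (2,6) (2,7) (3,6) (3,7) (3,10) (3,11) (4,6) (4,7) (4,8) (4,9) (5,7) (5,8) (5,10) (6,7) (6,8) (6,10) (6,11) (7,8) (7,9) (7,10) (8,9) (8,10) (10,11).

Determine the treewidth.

3

A width-3 tree decomposition is:
Bags: B1 = {3, 6, 7, 10}  B2 = {6, 7, 8, 10}  B3 = {4, 6, 7, 8}  B4 = {3, 6, 10, 11}  B5 = {4, 7, 8, 9}  B6 = {1, 3, 6, 10}  B7 = {2, 4, 6, 7}  B8 = {5, 7, 8, 10}
Tree: B1–B2, B2–B3, B1–B4, B3–B5, B1–B6, B3–B7, B2–B8
Every bag has size at most 4, so the width is 4 − 1 = 3 and tw(G) ≤ 3. Conversely, {4, 7, 8, 9} is a clique of size 4, and the vertices of any clique must share a bag in every tree decomposition; so some bag has ≥ 4 vertices and tw(G) ≥ 3. Therefore the treewidth is 3.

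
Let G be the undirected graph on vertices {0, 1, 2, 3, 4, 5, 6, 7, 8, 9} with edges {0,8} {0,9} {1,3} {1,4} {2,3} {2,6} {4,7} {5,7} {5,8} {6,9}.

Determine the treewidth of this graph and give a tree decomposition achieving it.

Every bag has size at most 3, so the width is 3 − 1 = 2 and tw(G) ≤ 2. The edges 6–2–3–1–4–7–5–8–0–9–6 form a cycle, so G is not a tree and its treewidth is at least 2. The upper and lower bounds meet at 2, so that is the treewidth.

Treewidth 2.
One such decomposition:
Bags: B1 = {2, 3, 6}  B2 = {1, 3, 6}  B3 = {1, 4, 6}  B4 = {4, 6, 7}  B5 = {5, 6, 7}  B6 = {5, 6, 8}  B7 = {0, 6, 8}  B8 = {0, 6, 9}
Tree: B1–B2, B2–B3, B3–B4, B4–B5, B5–B6, B6–B7, B7–B8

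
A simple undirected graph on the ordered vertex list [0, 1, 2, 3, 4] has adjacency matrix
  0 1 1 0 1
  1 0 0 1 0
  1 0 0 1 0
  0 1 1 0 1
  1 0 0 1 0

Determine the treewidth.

A width-2 tree decomposition is:
Bags: B1 = {0, 1, 3}  B2 = {0, 2, 3}  B3 = {0, 3, 4}
Tree: B1–B2, B2–B3
Every bag has size at most 3, so the width is 3 − 1 = 2 and tw(G) ≤ 2. Since 3–1–0–2–3 is a cycle in G, G is not acyclic. Forests are exactly the graphs of treewidth ≤ 1, so tw(G) ≥ 2. Hence tw(G) = 2 exactly.

2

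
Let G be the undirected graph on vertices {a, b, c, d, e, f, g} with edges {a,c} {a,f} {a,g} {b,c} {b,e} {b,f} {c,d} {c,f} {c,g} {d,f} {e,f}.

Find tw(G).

2

A width-2 tree decomposition is:
Bags: B1 = {c, d, f}  B2 = {b, c, f}  B3 = {b, e, f}  B4 = {a, c, f}  B5 = {a, c, g}
Tree: B1–B2, B2–B3, B2–B4, B4–B5
Each bag holds 3 vertices, so the decomposition has width 2, which upper-bounds the treewidth. For the lower bound, the 3 vertices {b, e, f} are pairwise adjacent, and any tree decomposition puts a clique entirely inside one bag — forcing width ≥ 2. Therefore the treewidth is 2.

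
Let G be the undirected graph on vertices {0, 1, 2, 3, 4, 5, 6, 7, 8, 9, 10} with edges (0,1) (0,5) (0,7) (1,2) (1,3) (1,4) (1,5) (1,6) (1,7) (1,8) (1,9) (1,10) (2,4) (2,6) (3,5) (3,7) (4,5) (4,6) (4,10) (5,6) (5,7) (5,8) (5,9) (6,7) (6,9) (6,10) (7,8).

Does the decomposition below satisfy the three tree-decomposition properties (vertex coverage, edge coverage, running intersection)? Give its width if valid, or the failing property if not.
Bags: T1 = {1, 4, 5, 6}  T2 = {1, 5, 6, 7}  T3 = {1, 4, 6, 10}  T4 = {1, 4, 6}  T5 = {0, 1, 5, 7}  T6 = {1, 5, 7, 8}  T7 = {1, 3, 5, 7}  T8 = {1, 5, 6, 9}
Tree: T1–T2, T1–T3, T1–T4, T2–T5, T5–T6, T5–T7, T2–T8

No — vertex 2 appears in no bag.

A tree decomposition must satisfy three properties: every vertex lies in some bag; for every edge, both endpoints lie together in some bag; and for every vertex, the bags containing it form a connected subtree. Here vertex 2 appears in no bag, so the decomposition is invalid.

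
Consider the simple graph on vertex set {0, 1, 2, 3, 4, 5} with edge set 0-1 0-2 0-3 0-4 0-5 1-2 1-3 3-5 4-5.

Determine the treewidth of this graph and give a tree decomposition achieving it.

Each bag holds 3 vertices, so the decomposition has width 2, which upper-bounds the treewidth. On the other hand G contains the 3-clique {0, 1, 2}. A clique must lie in a single bag of any decomposition, so no decomposition can have width below 2. Therefore the treewidth is 2.

Treewidth 2.
Bags: B1 = {0, 1, 2}  B2 = {0, 1, 3}  B3 = {0, 3, 5}  B4 = {0, 4, 5}
Tree: B1–B2, B2–B3, B3–B4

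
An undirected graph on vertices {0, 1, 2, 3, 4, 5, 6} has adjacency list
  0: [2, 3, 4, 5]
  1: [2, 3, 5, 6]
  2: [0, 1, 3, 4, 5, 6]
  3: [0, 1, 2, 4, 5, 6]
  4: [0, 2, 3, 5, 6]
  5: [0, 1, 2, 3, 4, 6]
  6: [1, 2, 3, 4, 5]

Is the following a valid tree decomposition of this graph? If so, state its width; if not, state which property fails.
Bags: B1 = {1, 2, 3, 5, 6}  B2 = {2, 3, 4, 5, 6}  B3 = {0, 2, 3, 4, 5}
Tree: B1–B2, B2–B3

Yes; width 4.

Vertex coverage: the bags together contain {0, 1, 2, 3, 4, 5, 6}, the full vertex set. Edge coverage: each edge of G has both endpoints in at least one bag. Running intersection: for every vertex, the bags containing it form a connected subtree. All three properties hold, so this is a valid tree decomposition of width max|bag| − 1 = 4, and hence tw(G) ≤ 4.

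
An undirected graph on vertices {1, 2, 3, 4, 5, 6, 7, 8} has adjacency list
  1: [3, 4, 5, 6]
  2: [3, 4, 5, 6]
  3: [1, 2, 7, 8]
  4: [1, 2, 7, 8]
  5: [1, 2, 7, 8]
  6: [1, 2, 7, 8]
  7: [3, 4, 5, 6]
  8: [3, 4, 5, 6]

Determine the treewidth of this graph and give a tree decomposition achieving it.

Each bag holds 5 vertices, so the decomposition has width 4, which upper-bounds the treewidth. For the lower bound: the 5 vertex sets {1,6}, {5,7}, {2,4}, {8}, {3} are disjoint, each induces a connected subgraph, and every pair is joined by at least one edge of G. Contracting each set to a single vertex therefore yields K_{5} as a minor, and since treewidth is minor-monotone, tw(G) ≥ tw(K_{5}) = 4. Hence tw(G) = 4 exactly.

Treewidth 4.
Bags: B1 = {1, 2, 6, 7, 8}  B2 = {1, 2, 5, 7, 8}  B3 = {1, 2, 4, 7, 8}  B4 = {1, 2, 3, 7, 8}
Tree: B1–B2, B2–B3, B3–B4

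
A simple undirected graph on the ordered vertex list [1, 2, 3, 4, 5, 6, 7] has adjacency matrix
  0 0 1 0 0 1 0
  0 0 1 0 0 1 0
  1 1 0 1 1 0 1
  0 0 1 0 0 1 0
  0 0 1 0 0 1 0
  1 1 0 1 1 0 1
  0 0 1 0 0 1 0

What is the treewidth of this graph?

A width-2 tree decomposition is:
Bags: B1 = {1, 3, 6}  B2 = {3, 5, 6}  B3 = {3, 4, 6}  B4 = {2, 3, 6}  B5 = {3, 6, 7}
Tree: B1–B2, B2–B3, B3–B4, B4–B5
Each bag holds 3 vertices, so the decomposition has width 2, which upper-bounds the treewidth. The edges 6–1–3–5–6 form a cycle, so G is not a tree and its treewidth is at least 2. The upper and lower bounds meet at 2, so that is the treewidth.

2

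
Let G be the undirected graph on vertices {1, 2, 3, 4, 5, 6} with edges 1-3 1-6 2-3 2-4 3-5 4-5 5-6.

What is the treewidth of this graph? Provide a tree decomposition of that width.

Each bag holds 3 vertices, so the decomposition has width 2, which upper-bounds the treewidth. Since 2–4–5–3–2 is a cycle in G, G is not acyclic. Forests are exactly the graphs of treewidth ≤ 1, so tw(G) ≥ 2. Hence tw(G) = 2 exactly.

Treewidth 2.
One optimal decomposition is:
Bags: B1 = {2, 3, 4}  B2 = {3, 4, 5}  B3 = {1, 3, 5}  B4 = {1, 5, 6}
Tree: B1–B2, B2–B3, B3–B4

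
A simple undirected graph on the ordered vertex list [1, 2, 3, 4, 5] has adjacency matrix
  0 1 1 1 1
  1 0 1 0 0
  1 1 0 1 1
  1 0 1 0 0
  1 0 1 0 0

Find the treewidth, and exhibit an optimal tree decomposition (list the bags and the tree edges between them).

Every bag has size at most 3, so the width is 3 − 1 = 2 and tw(G) ≤ 2. On the other hand G contains the 3-clique {1, 2, 3}. A clique must lie in a single bag of any decomposition, so no decomposition can have width below 2. Combining the bounds, tw(G) = 2.

Treewidth 2.
One optimal decomposition is:
Bags: B1 = {1, 3, 5}  B2 = {1, 2, 3}  B3 = {1, 3, 4}
Tree: B1–B2, B1–B3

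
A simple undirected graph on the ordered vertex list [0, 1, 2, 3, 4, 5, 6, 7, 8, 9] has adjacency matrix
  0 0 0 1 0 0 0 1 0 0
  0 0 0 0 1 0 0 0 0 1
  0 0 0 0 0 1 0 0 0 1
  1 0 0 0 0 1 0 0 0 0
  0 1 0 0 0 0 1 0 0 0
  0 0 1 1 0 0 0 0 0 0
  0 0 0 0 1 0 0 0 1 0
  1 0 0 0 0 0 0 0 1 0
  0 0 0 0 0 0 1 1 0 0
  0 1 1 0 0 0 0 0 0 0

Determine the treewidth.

2

A width-2 tree decomposition is:
Bags: B1 = {1, 4, 9}  B2 = {2, 4, 9}  B3 = {2, 4, 5}  B4 = {3, 4, 5}  B5 = {0, 3, 4}  B6 = {0, 4, 7}  B7 = {4, 7, 8}  B8 = {4, 6, 8}
Tree: B1–B2, B2–B3, B3–B4, B4–B5, B5–B6, B6–B7, B7–B8
Every bag has size at most 3, so the width is 3 − 1 = 2 and tw(G) ≤ 2. Since 4–1–9–2–5–3–0–7–8–6–4 is a cycle in G, G is not acyclic. Forests are exactly the graphs of treewidth ≤ 1, so tw(G) ≥ 2. The upper and lower bounds meet at 2, so that is the treewidth.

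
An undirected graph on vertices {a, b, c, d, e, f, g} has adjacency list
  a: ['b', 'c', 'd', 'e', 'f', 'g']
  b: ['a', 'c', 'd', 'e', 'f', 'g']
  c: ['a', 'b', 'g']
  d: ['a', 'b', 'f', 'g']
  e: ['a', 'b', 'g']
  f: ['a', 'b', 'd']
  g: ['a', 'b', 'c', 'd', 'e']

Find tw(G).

3

A width-3 tree decomposition is:
Bags: B1 = {a, b, d, f}  B2 = {a, b, d, g}  B3 = {a, b, c, g}  B4 = {a, b, e, g}
Tree: B1–B2, B2–B3, B2–B4
Every bag has size at most 4, so the width is 4 − 1 = 3 and tw(G) ≤ 3. On the other hand G contains the 4-clique {a, b, d, g}. A clique must lie in a single bag of any decomposition, so no decomposition can have width below 3. Therefore the treewidth is 3.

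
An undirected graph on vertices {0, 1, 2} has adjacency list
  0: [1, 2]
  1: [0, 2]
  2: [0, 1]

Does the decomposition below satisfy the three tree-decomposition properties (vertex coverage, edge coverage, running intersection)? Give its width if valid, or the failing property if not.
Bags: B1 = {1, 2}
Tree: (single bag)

A tree decomposition must satisfy three properties: every vertex lies in some bag; for every edge, both endpoints lie together in some bag; and for every vertex, the bags containing it form a connected subtree. Here vertex 0 appears in no bag, so the decomposition is invalid.

No — vertex 0 appears in no bag.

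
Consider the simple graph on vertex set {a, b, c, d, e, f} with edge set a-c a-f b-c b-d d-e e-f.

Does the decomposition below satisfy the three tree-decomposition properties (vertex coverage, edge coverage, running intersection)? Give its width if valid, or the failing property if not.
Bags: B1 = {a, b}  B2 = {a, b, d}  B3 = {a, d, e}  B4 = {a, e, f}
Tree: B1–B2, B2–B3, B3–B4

No — vertex c appears in no bag.

A tree decomposition must satisfy three properties: every vertex lies in some bag; for every edge, both endpoints lie together in some bag; and for every vertex, the bags containing it form a connected subtree. Here vertex c appears in no bag, so the decomposition is invalid.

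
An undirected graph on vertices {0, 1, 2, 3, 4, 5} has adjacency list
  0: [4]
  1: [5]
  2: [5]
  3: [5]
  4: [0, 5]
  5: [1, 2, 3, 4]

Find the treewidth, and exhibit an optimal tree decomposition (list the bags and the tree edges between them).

Treewidth 1.
One such decomposition:
Bags: B1 = {0, 4}  B2 = {4, 5}  B3 = {2, 5}  B4 = {3, 5}  B5 = {1, 5}
Tree: B1–B2, B2–B3, B2–B4, B2–B5

The largest bag has 2 vertices, giving width 1; this decomposition certifies tw(G) ≤ 1. Since G has at least one edge (e.g. 0–4), it is not an edgeless graph, so tw(G) ≥ 1. Combining the bounds, tw(G) = 1.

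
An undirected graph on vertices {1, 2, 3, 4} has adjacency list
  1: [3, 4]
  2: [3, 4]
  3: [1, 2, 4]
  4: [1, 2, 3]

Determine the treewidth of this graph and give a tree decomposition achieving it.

The largest bag has 3 vertices, giving width 2; this decomposition certifies tw(G) ≤ 2. Conversely, {1, 3, 4} is a clique of size 3, and the vertices of any clique must share a bag in every tree decomposition; so some bag has ≥ 3 vertices and tw(G) ≥ 2. Combining the bounds, tw(G) = 2.

Treewidth 2.
Bags: B1 = {1, 3, 4}  B2 = {2, 3, 4}
Tree: B1–B2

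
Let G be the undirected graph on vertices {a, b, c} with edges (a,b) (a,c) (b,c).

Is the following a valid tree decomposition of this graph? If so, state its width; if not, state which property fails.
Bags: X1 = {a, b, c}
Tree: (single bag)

Every vertex of G appears in some bag (union = {a, b, c}); every edge is covered by a bag; and for each vertex v the set of bags containing v is connected in the bag tree. The decomposition is therefore valid. The largest bag has 3 vertices, so the width is 2.

Yes; width 2.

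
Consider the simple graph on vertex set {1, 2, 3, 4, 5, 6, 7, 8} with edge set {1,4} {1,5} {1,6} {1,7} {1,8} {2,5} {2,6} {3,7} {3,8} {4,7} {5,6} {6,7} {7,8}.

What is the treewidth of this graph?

2

A width-2 tree decomposition is:
Bags: B1 = {1, 6, 7}  B2 = {1, 7, 8}  B3 = {3, 7, 8}  B4 = {1, 4, 7}  B5 = {1, 5, 6}  B6 = {2, 5, 6}
Tree: B1–B2, B2–B3, B2–B4, B1–B5, B5–B6
Every bag has size at most 3, so the width is 3 − 1 = 2 and tw(G) ≤ 2. For the lower bound, the 3 vertices {1, 5, 6} are pairwise adjacent, and any tree decomposition puts a clique entirely inside one bag — forcing width ≥ 2. The upper and lower bounds meet at 2, so that is the treewidth.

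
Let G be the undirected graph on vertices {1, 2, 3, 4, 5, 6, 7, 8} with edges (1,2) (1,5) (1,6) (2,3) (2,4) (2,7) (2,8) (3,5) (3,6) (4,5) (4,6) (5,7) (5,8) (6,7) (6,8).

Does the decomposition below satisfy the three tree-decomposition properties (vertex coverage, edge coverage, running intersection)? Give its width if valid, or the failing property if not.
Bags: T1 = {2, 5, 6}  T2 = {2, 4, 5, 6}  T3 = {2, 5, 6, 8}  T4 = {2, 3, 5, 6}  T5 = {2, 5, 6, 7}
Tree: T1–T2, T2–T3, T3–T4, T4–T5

A tree decomposition must satisfy three properties: every vertex lies in some bag; for every edge, both endpoints lie together in some bag; and for every vertex, the bags containing it form a connected subtree. Here vertex 1 appears in no bag, so the decomposition is invalid.

No — vertex 1 appears in no bag.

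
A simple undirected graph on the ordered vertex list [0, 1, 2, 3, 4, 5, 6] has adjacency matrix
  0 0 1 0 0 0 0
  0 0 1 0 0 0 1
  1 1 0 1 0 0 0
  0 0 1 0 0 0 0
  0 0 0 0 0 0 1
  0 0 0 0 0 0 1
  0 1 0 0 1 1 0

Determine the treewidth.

1

A width-1 tree decomposition is:
Bags: B1 = {1, 6}  B2 = {4, 6}  B3 = {1, 2}  B4 = {0, 2}  B5 = {5, 6}  B6 = {2, 3}
Tree: B1–B2, B1–B3, B3–B4, B1–B5, B4–B6
Every bag has size at most 2, so the width is 2 − 1 = 1 and tw(G) ≤ 1. Any graph with an edge has treewidth ≥ 1, and G has the edge 1–6. The upper and lower bounds meet at 1, so that is the treewidth.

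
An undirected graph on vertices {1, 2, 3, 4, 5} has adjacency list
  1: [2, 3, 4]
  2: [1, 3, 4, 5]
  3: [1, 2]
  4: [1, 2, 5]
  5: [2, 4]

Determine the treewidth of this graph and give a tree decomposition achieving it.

Treewidth 2.
One optimal decomposition is:
Bags: B1 = {2, 4, 5}  B2 = {1, 2, 4}  B3 = {1, 2, 3}
Tree: B1–B2, B2–B3

Every bag has size at most 3, so the width is 3 − 1 = 2 and tw(G) ≤ 2. Conversely, {1, 2, 3} is a clique of size 3, and the vertices of any clique must share a bag in every tree decomposition; so some bag has ≥ 3 vertices and tw(G) ≥ 2. Therefore the treewidth is 2.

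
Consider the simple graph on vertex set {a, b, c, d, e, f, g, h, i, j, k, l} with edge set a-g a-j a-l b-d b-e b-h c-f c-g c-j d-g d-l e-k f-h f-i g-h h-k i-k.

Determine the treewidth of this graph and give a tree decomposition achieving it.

Every bag has size at most 4, so the width is 4 − 1 = 3 and tw(G) ≤ 3. For the lower bound: the 4 vertex sets {e,i,k}, {f}, {h}, {b,c,d,g} are disjoint, each induces a connected subgraph, and every pair is joined by at least one edge of G. Contracting each set to a single vertex therefore yields K_{4} as a minor, and since treewidth is minor-monotone, tw(G) ≥ tw(K_{4}) = 3. Hence tw(G) = 3 exactly.

Treewidth 3.
Bags: B1 = {e, f, i, k}  B2 = {e, f, h, k}  B3 = {b, e, f, h}  B4 = {b, c, f, h}  B5 = {b, c, g, h}  B6 = {b, c, d, g}  B7 = {c, d, g, j}  B8 = {a, d, g, j}  B9 = {a, d, j, l}
Tree: B1–B2, B2–B3, B3–B4, B4–B5, B5–B6, B6–B7, B7–B8, B8–B9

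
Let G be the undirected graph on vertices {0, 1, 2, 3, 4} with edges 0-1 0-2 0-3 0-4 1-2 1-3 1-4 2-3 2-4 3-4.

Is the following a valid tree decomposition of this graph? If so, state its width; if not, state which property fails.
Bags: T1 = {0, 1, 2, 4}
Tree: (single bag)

A tree decomposition must satisfy three properties: every vertex lies in some bag; for every edge, both endpoints lie together in some bag; and for every vertex, the bags containing it form a connected subtree. Here vertex 3 appears in no bag, so the decomposition is invalid.

No — vertex 3 appears in no bag.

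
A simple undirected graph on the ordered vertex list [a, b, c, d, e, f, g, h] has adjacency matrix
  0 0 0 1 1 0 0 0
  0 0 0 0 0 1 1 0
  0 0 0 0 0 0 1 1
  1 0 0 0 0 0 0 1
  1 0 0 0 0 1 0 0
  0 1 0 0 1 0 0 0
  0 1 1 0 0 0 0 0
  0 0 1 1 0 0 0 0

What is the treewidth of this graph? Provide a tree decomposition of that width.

Each bag holds 3 vertices, so the decomposition has width 2, which upper-bounds the treewidth. The edges g–b–f–e–a–d–h–c–g form a cycle, so G is not a tree and its treewidth is at least 2. The upper and lower bounds meet at 2, so that is the treewidth.

Treewidth 2.
One optimal decomposition is:
Bags: B1 = {b, f, g}  B2 = {e, f, g}  B3 = {a, e, g}  B4 = {a, d, g}  B5 = {d, g, h}  B6 = {c, g, h}
Tree: B1–B2, B2–B3, B3–B4, B4–B5, B5–B6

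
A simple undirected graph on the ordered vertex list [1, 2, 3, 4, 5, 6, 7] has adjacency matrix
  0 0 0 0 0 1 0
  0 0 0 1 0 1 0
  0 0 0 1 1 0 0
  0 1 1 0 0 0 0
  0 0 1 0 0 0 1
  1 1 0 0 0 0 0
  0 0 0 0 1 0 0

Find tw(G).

A width-1 tree decomposition is:
Bags: B1 = {1, 6}  B2 = {2, 6}  B3 = {2, 4}  B4 = {3, 4}  B5 = {3, 5}  B6 = {5, 7}
Tree: B1–B2, B2–B3, B3–B4, B4–B5, B5–B6
Every bag has size at most 2, so the width is 2 − 1 = 1 and tw(G) ≤ 1. Any graph with an edge has treewidth ≥ 1, and G has the edge 1–6. Hence tw(G) = 1 exactly.

1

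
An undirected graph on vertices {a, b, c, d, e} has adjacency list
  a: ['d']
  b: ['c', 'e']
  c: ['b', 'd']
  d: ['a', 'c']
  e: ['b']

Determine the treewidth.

1

A width-1 tree decomposition is:
Bags: B1 = {b, e}  B2 = {b, c}  B3 = {c, d}  B4 = {a, d}
Tree: B1–B2, B2–B3, B3–B4
Each bag holds 2 vertices, so the decomposition has width 1, which upper-bounds the treewidth. Since G has at least one edge (e.g. e–b), it is not an edgeless graph, so tw(G) ≥ 1. Combining the bounds, tw(G) = 1.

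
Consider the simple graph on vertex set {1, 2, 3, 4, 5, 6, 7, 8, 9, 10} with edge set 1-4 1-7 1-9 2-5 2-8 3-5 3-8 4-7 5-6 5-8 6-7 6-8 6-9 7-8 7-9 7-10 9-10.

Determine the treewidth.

2

A width-2 tree decomposition is:
Bags: B1 = {6, 7, 9}  B2 = {6, 7, 8}  B3 = {1, 7, 9}  B4 = {5, 6, 8}  B5 = {2, 5, 8}  B6 = {3, 5, 8}  B7 = {7, 9, 10}  B8 = {1, 4, 7}
Tree: B1–B2, B1–B3, B2–B4, B4–B5, B5–B6, B1–B7, B3–B8
The largest bag has 3 vertices, giving width 2; this decomposition certifies tw(G) ≤ 2. For the lower bound, the 3 vertices {2, 5, 8} are pairwise adjacent, and any tree decomposition puts a clique entirely inside one bag — forcing width ≥ 2. Therefore the treewidth is 2.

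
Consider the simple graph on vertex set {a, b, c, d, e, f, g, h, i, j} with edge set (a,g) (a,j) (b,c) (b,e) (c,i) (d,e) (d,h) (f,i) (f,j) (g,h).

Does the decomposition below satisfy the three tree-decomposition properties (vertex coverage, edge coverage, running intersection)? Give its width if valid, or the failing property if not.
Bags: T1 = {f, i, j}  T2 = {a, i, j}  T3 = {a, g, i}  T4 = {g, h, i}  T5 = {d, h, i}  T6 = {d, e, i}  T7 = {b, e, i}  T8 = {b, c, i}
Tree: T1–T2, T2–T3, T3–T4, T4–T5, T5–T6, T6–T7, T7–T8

Yes; width 2.

Every vertex of G appears in some bag (union = {a, b, c, d, e, f, g, h, i, j}); every edge is covered by a bag; and for each vertex v the set of bags containing v is connected in the bag tree. The decomposition is therefore valid. The largest bag has 3 vertices, so the width is 2.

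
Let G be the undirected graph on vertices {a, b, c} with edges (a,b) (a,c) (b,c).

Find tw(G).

A width-2 tree decomposition is:
Bags: B1 = {a, b, c}
Tree: (single bag)
With just one bag of size 3, the width is 3 − 1 = 2, so tw(G) ≤ 2. On the other hand G contains the 3-clique {a, b, c}. A clique must lie in a single bag of any decomposition, so no decomposition can have width below 2. Therefore the treewidth is 2.

2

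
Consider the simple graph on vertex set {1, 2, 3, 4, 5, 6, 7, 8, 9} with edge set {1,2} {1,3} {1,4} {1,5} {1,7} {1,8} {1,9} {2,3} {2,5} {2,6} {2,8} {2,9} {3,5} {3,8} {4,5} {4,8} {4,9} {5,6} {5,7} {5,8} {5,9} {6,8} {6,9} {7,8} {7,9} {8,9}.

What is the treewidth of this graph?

4

A width-4 tree decomposition is:
Bags: B1 = {2, 5, 6, 8, 9}  B2 = {1, 2, 5, 8, 9}  B3 = {1, 4, 5, 8, 9}  B4 = {1, 5, 7, 8, 9}  B5 = {1, 2, 3, 5, 8}
Tree: B1–B2, B2–B3, B2–B4, B2–B5
The largest bag has 5 vertices, giving width 4; this decomposition certifies tw(G) ≤ 4. On the other hand G contains the 5-clique {1, 2, 5, 8, 9}. A clique must lie in a single bag of any decomposition, so no decomposition can have width below 4. Combining the bounds, tw(G) = 4.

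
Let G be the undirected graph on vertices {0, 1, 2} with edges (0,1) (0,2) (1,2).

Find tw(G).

2

A width-2 tree decomposition is:
Bags: B1 = {0, 1, 2}
Tree: (single bag)
A single bag containing all 3 vertices is trivially a valid decomposition of width 2. Conversely, {0, 1, 2} is a clique of size 3, and the vertices of any clique must share a bag in every tree decomposition; so some bag has ≥ 3 vertices and tw(G) ≥ 2. The upper and lower bounds meet at 2, so that is the treewidth.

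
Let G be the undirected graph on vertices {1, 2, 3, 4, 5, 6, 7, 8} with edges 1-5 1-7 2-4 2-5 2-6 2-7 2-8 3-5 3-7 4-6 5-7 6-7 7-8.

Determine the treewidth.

2

A width-2 tree decomposition is:
Bags: B1 = {2, 6, 7}  B2 = {2, 5, 7}  B3 = {3, 5, 7}  B4 = {2, 4, 6}  B5 = {1, 5, 7}  B6 = {2, 7, 8}
Tree: B1–B2, B2–B3, B1–B4, B2–B5, B2–B6
Each bag holds 3 vertices, so the decomposition has width 2, which upper-bounds the treewidth. Conversely, {2, 4, 6} is a clique of size 3, and the vertices of any clique must share a bag in every tree decomposition; so some bag has ≥ 3 vertices and tw(G) ≥ 2. Therefore the treewidth is 2.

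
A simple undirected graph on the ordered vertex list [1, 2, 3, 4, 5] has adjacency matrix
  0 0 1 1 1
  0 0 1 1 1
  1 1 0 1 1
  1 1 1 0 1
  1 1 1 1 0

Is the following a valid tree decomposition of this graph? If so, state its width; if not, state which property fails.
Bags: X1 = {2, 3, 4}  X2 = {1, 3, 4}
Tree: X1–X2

A tree decomposition must satisfy three properties: every vertex lies in some bag; for every edge, both endpoints lie together in some bag; and for every vertex, the bags containing it form a connected subtree. Here vertex 5 appears in no bag, so the decomposition is invalid.

No — vertex 5 appears in no bag.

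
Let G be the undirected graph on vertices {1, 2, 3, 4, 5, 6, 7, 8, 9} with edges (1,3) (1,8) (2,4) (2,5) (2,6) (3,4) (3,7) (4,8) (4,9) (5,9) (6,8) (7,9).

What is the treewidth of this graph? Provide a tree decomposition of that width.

Treewidth 3.
One such decomposition:
Bags: B1 = {2, 5, 6, 9}  B2 = {2, 4, 6, 9}  B3 = {4, 6, 8, 9}  B4 = {4, 7, 8, 9}  B5 = {3, 4, 7, 8}  B6 = {1, 3, 7, 8}
Tree: B1–B2, B2–B3, B3–B4, B4–B5, B5–B6

The largest bag has 4 vertices, giving width 3; this decomposition certifies tw(G) ≤ 3. For the lower bound: the 4 vertex sets {2,5,6}, {9}, {4}, {1,3,7,8} are disjoint, each induces a connected subgraph, and every pair is joined by at least one edge of G. Contracting each set to a single vertex therefore yields K_{4} as a minor, and since treewidth is minor-monotone, tw(G) ≥ tw(K_{4}) = 3. Combining the bounds, tw(G) = 3.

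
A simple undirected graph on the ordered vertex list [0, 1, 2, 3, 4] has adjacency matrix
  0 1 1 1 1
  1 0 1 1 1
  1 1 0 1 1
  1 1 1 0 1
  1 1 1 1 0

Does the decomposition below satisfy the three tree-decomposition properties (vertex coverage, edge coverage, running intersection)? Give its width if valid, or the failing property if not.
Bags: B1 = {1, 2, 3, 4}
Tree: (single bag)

A tree decomposition must satisfy three properties: every vertex lies in some bag; for every edge, both endpoints lie together in some bag; and for every vertex, the bags containing it form a connected subtree. Here vertex 0 appears in no bag, so the decomposition is invalid.

No — vertex 0 appears in no bag.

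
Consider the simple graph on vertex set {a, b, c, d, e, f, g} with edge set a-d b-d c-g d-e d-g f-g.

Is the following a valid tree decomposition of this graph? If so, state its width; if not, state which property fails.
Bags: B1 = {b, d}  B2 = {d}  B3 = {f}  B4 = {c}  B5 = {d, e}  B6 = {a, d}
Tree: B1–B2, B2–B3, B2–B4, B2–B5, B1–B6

A tree decomposition must satisfy three properties: every vertex lies in some bag; for every edge, both endpoints lie together in some bag; and for every vertex, the bags containing it form a connected subtree. Here vertex g appears in no bag, so the decomposition is invalid.

No — vertex g appears in no bag.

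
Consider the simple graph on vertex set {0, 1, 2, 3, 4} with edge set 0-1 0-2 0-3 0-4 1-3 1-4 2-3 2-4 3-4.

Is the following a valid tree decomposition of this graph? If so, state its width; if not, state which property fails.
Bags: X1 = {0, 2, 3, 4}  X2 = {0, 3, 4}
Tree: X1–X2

A tree decomposition must satisfy three properties: every vertex lies in some bag; for every edge, both endpoints lie together in some bag; and for every vertex, the bags containing it form a connected subtree. Here vertex 1 appears in no bag, so the decomposition is invalid.

No — vertex 1 appears in no bag.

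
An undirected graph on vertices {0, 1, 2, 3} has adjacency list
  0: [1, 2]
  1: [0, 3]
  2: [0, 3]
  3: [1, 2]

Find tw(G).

A width-2 tree decomposition is:
Bags: B1 = {0, 1, 3}  B2 = {0, 2, 3}
Tree: B1–B2
Each bag holds 3 vertices, so the decomposition has width 2, which upper-bounds the treewidth. The edges 0–1–3–2–0 form a cycle, so G is not a tree and its treewidth is at least 2. Hence tw(G) = 2 exactly.

2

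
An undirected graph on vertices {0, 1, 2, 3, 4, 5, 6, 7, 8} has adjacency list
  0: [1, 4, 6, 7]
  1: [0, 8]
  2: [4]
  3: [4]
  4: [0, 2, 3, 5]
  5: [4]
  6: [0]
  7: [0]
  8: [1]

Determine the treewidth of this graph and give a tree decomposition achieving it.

Every bag has size at most 2, so the width is 2 − 1 = 1 and tw(G) ≤ 1. Any graph with an edge has treewidth ≥ 1, and G has the edge 4–0. Hence tw(G) = 1 exactly.

Treewidth 1.
One such decomposition:
Bags: B1 = {0, 4}  B2 = {2, 4}  B3 = {3, 4}  B4 = {0, 6}  B5 = {0, 1}  B6 = {4, 5}  B7 = {1, 8}  B8 = {0, 7}
Tree: B1–B2, B2–B3, B1–B4, B4–B5, B2–B6, B5–B7, B1–B8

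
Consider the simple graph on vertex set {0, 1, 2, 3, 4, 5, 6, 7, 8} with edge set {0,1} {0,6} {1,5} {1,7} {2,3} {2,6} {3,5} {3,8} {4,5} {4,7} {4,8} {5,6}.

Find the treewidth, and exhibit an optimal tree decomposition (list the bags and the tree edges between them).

Every bag has size at most 4, so the width is 4 − 1 = 3 and tw(G) ≤ 3. For the lower bound: the 4 vertex sets {0,1,7}, {6}, {5}, {2,3,4,8} are disjoint, each induces a connected subgraph, and every pair is joined by at least one edge of G. Contracting each set to a single vertex therefore yields K_{4} as a minor, and since treewidth is minor-monotone, tw(G) ≥ tw(K_{4}) = 3. Therefore the treewidth is 3.

Treewidth 3.
One such decomposition:
Bags: B1 = {0, 1, 6, 7}  B2 = {1, 5, 6, 7}  B3 = {4, 5, 6, 7}  B4 = {2, 4, 5, 6}  B5 = {2, 3, 4, 5}  B6 = {2, 3, 4, 8}
Tree: B1–B2, B2–B3, B3–B4, B4–B5, B5–B6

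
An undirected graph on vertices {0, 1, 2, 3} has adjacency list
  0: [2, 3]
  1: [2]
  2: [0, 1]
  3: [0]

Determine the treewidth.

1

A width-1 tree decomposition is:
Bags: B1 = {1, 2}  B2 = {0, 2}  B3 = {0, 3}
Tree: B1–B2, B2–B3
The largest bag has 2 vertices, giving width 1; this decomposition certifies tw(G) ≤ 1. Any graph with an edge has treewidth ≥ 1, and G has the edge 1–2. Combining the bounds, tw(G) = 1.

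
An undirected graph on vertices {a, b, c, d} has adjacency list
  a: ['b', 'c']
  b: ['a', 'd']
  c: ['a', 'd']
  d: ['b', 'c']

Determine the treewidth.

2

A width-2 tree decomposition is:
Bags: B1 = {a, b, c}  B2 = {b, c, d}
Tree: B1–B2
Every bag has size at most 3, so the width is 3 − 1 = 2 and tw(G) ≤ 2. The edges c–a–b–d–c form a cycle, so G is not a tree and its treewidth is at least 2. Combining the bounds, tw(G) = 2.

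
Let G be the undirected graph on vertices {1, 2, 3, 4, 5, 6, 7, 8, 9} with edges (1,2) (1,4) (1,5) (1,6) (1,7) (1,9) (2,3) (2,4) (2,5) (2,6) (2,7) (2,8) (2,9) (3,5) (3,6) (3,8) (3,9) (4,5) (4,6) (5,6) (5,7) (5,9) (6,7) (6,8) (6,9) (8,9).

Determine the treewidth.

A width-4 tree decomposition is:
Bags: B1 = {2, 3, 6, 8, 9}  B2 = {2, 3, 5, 6, 9}  B3 = {1, 2, 5, 6, 9}  B4 = {1, 2, 4, 5, 6}  B5 = {1, 2, 5, 6, 7}
Tree: B1–B2, B2–B3, B3–B4, B4–B5
The largest bag has 5 vertices, giving width 4; this decomposition certifies tw(G) ≤ 4. Conversely, {2, 3, 6, 8, 9} is a clique of size 5, and the vertices of any clique must share a bag in every tree decomposition; so some bag has ≥ 5 vertices and tw(G) ≥ 4. Combining the bounds, tw(G) = 4.

4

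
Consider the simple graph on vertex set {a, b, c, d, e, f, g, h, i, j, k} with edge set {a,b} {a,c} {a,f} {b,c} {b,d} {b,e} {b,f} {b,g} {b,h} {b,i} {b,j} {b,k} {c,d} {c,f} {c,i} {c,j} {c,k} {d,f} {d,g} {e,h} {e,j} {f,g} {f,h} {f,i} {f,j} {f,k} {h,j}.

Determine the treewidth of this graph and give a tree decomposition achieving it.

Treewidth 3.
One optimal decomposition is:
Bags: B1 = {b, c, f, k}  B2 = {b, c, d, f}  B3 = {b, c, f, j}  B4 = {b, f, h, j}  B5 = {a, b, c, f}  B6 = {b, c, f, i}  B7 = {b, e, h, j}  B8 = {b, d, f, g}
Tree: B1–B2, B1–B3, B3–B4, B1–B5, B2–B6, B4–B7, B2–B8

Each bag holds 4 vertices, so the decomposition has width 3, which upper-bounds the treewidth. For the lower bound, the 4 vertices {b, e, h, j} are pairwise adjacent, and any tree decomposition puts a clique entirely inside one bag — forcing width ≥ 3. The upper and lower bounds meet at 3, so that is the treewidth.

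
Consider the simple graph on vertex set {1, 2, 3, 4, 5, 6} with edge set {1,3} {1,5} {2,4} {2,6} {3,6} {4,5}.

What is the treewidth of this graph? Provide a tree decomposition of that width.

Treewidth 2.
Bags: B1 = {1, 3, 6}  B2 = {1, 2, 6}  B3 = {1, 2, 4}  B4 = {1, 4, 5}
Tree: B1–B2, B2–B3, B3–B4

The largest bag has 3 vertices, giving width 2; this decomposition certifies tw(G) ≤ 2. Since 1–3–6–2–4–5–1 is a cycle in G, G is not acyclic. Forests are exactly the graphs of treewidth ≤ 1, so tw(G) ≥ 2. Therefore the treewidth is 2.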